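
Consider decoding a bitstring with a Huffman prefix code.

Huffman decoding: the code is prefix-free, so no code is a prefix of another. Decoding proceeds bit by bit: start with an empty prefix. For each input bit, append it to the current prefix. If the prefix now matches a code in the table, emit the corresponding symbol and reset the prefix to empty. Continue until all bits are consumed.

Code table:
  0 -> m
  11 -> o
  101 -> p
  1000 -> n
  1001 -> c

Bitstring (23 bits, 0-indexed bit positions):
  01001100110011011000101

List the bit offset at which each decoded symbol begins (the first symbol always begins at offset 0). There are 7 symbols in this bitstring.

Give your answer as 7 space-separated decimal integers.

Bit 0: prefix='0' -> emit 'm', reset
Bit 1: prefix='1' (no match yet)
Bit 2: prefix='10' (no match yet)
Bit 3: prefix='100' (no match yet)
Bit 4: prefix='1001' -> emit 'c', reset
Bit 5: prefix='1' (no match yet)
Bit 6: prefix='10' (no match yet)
Bit 7: prefix='100' (no match yet)
Bit 8: prefix='1001' -> emit 'c', reset
Bit 9: prefix='1' (no match yet)
Bit 10: prefix='10' (no match yet)
Bit 11: prefix='100' (no match yet)
Bit 12: prefix='1001' -> emit 'c', reset
Bit 13: prefix='1' (no match yet)
Bit 14: prefix='10' (no match yet)
Bit 15: prefix='101' -> emit 'p', reset
Bit 16: prefix='1' (no match yet)
Bit 17: prefix='10' (no match yet)
Bit 18: prefix='100' (no match yet)
Bit 19: prefix='1000' -> emit 'n', reset
Bit 20: prefix='1' (no match yet)
Bit 21: prefix='10' (no match yet)
Bit 22: prefix='101' -> emit 'p', reset

Answer: 0 1 5 9 13 16 20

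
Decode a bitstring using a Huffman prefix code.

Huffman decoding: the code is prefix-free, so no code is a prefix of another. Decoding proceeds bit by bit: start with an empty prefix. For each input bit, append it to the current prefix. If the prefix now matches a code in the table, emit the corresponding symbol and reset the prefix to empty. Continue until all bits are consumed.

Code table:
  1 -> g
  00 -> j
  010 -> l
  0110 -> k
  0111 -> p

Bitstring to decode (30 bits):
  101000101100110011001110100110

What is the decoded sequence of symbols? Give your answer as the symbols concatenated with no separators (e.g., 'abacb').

Answer: gljgkkkplk

Derivation:
Bit 0: prefix='1' -> emit 'g', reset
Bit 1: prefix='0' (no match yet)
Bit 2: prefix='01' (no match yet)
Bit 3: prefix='010' -> emit 'l', reset
Bit 4: prefix='0' (no match yet)
Bit 5: prefix='00' -> emit 'j', reset
Bit 6: prefix='1' -> emit 'g', reset
Bit 7: prefix='0' (no match yet)
Bit 8: prefix='01' (no match yet)
Bit 9: prefix='011' (no match yet)
Bit 10: prefix='0110' -> emit 'k', reset
Bit 11: prefix='0' (no match yet)
Bit 12: prefix='01' (no match yet)
Bit 13: prefix='011' (no match yet)
Bit 14: prefix='0110' -> emit 'k', reset
Bit 15: prefix='0' (no match yet)
Bit 16: prefix='01' (no match yet)
Bit 17: prefix='011' (no match yet)
Bit 18: prefix='0110' -> emit 'k', reset
Bit 19: prefix='0' (no match yet)
Bit 20: prefix='01' (no match yet)
Bit 21: prefix='011' (no match yet)
Bit 22: prefix='0111' -> emit 'p', reset
Bit 23: prefix='0' (no match yet)
Bit 24: prefix='01' (no match yet)
Bit 25: prefix='010' -> emit 'l', reset
Bit 26: prefix='0' (no match yet)
Bit 27: prefix='01' (no match yet)
Bit 28: prefix='011' (no match yet)
Bit 29: prefix='0110' -> emit 'k', reset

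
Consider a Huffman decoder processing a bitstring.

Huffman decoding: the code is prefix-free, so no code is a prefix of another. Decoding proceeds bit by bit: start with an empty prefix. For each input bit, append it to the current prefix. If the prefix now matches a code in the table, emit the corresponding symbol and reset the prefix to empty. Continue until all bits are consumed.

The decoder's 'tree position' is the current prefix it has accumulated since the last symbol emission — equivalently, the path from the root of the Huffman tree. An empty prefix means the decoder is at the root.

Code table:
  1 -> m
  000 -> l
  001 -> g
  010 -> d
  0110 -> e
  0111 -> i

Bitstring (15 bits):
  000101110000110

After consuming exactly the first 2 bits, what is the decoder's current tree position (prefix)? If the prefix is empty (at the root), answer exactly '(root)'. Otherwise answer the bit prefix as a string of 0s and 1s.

Answer: 00

Derivation:
Bit 0: prefix='0' (no match yet)
Bit 1: prefix='00' (no match yet)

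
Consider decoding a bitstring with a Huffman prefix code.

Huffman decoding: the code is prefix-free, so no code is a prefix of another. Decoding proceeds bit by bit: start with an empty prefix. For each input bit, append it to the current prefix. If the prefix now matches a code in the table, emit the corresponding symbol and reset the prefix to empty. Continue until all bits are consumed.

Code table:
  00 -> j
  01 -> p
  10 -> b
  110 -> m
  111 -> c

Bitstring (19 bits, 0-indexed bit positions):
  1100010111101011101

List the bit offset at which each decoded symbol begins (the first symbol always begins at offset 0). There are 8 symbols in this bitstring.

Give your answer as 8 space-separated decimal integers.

Answer: 0 3 5 7 10 12 14 17

Derivation:
Bit 0: prefix='1' (no match yet)
Bit 1: prefix='11' (no match yet)
Bit 2: prefix='110' -> emit 'm', reset
Bit 3: prefix='0' (no match yet)
Bit 4: prefix='00' -> emit 'j', reset
Bit 5: prefix='1' (no match yet)
Bit 6: prefix='10' -> emit 'b', reset
Bit 7: prefix='1' (no match yet)
Bit 8: prefix='11' (no match yet)
Bit 9: prefix='111' -> emit 'c', reset
Bit 10: prefix='1' (no match yet)
Bit 11: prefix='10' -> emit 'b', reset
Bit 12: prefix='1' (no match yet)
Bit 13: prefix='10' -> emit 'b', reset
Bit 14: prefix='1' (no match yet)
Bit 15: prefix='11' (no match yet)
Bit 16: prefix='111' -> emit 'c', reset
Bit 17: prefix='0' (no match yet)
Bit 18: prefix='01' -> emit 'p', reset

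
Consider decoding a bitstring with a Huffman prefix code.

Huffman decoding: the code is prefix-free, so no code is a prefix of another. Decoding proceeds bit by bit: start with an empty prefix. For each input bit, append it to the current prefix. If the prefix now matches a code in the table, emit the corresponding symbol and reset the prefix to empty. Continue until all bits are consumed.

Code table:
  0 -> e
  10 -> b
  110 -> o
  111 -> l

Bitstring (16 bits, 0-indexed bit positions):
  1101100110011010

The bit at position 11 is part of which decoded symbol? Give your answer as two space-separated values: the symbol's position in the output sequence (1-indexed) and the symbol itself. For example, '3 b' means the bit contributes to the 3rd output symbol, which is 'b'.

Bit 0: prefix='1' (no match yet)
Bit 1: prefix='11' (no match yet)
Bit 2: prefix='110' -> emit 'o', reset
Bit 3: prefix='1' (no match yet)
Bit 4: prefix='11' (no match yet)
Bit 5: prefix='110' -> emit 'o', reset
Bit 6: prefix='0' -> emit 'e', reset
Bit 7: prefix='1' (no match yet)
Bit 8: prefix='11' (no match yet)
Bit 9: prefix='110' -> emit 'o', reset
Bit 10: prefix='0' -> emit 'e', reset
Bit 11: prefix='1' (no match yet)
Bit 12: prefix='11' (no match yet)
Bit 13: prefix='110' -> emit 'o', reset
Bit 14: prefix='1' (no match yet)
Bit 15: prefix='10' -> emit 'b', reset

Answer: 6 o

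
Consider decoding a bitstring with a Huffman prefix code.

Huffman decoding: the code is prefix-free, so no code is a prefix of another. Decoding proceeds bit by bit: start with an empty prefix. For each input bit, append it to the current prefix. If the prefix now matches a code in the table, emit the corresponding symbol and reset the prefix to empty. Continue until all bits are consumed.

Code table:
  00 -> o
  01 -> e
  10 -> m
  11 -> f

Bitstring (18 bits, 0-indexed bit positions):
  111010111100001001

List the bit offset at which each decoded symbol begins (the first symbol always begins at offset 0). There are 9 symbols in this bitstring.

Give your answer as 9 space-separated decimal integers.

Bit 0: prefix='1' (no match yet)
Bit 1: prefix='11' -> emit 'f', reset
Bit 2: prefix='1' (no match yet)
Bit 3: prefix='10' -> emit 'm', reset
Bit 4: prefix='1' (no match yet)
Bit 5: prefix='10' -> emit 'm', reset
Bit 6: prefix='1' (no match yet)
Bit 7: prefix='11' -> emit 'f', reset
Bit 8: prefix='1' (no match yet)
Bit 9: prefix='11' -> emit 'f', reset
Bit 10: prefix='0' (no match yet)
Bit 11: prefix='00' -> emit 'o', reset
Bit 12: prefix='0' (no match yet)
Bit 13: prefix='00' -> emit 'o', reset
Bit 14: prefix='1' (no match yet)
Bit 15: prefix='10' -> emit 'm', reset
Bit 16: prefix='0' (no match yet)
Bit 17: prefix='01' -> emit 'e', reset

Answer: 0 2 4 6 8 10 12 14 16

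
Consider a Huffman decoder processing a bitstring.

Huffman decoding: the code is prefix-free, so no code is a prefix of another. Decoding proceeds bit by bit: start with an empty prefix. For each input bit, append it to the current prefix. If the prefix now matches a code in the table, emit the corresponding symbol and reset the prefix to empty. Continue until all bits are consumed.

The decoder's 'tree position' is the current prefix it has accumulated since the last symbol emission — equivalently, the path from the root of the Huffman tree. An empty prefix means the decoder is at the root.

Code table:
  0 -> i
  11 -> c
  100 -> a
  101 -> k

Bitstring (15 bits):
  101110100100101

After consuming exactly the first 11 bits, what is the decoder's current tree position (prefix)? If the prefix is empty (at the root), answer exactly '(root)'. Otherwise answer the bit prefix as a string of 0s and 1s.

Answer: 10

Derivation:
Bit 0: prefix='1' (no match yet)
Bit 1: prefix='10' (no match yet)
Bit 2: prefix='101' -> emit 'k', reset
Bit 3: prefix='1' (no match yet)
Bit 4: prefix='11' -> emit 'c', reset
Bit 5: prefix='0' -> emit 'i', reset
Bit 6: prefix='1' (no match yet)
Bit 7: prefix='10' (no match yet)
Bit 8: prefix='100' -> emit 'a', reset
Bit 9: prefix='1' (no match yet)
Bit 10: prefix='10' (no match yet)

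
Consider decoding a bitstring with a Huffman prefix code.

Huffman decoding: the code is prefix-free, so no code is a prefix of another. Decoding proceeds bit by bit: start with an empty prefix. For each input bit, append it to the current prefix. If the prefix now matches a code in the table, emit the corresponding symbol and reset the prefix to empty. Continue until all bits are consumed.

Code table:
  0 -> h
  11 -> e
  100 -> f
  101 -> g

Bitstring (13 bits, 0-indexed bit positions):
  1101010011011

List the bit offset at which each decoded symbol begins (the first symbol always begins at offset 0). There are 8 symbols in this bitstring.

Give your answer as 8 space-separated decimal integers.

Bit 0: prefix='1' (no match yet)
Bit 1: prefix='11' -> emit 'e', reset
Bit 2: prefix='0' -> emit 'h', reset
Bit 3: prefix='1' (no match yet)
Bit 4: prefix='10' (no match yet)
Bit 5: prefix='101' -> emit 'g', reset
Bit 6: prefix='0' -> emit 'h', reset
Bit 7: prefix='0' -> emit 'h', reset
Bit 8: prefix='1' (no match yet)
Bit 9: prefix='11' -> emit 'e', reset
Bit 10: prefix='0' -> emit 'h', reset
Bit 11: prefix='1' (no match yet)
Bit 12: prefix='11' -> emit 'e', reset

Answer: 0 2 3 6 7 8 10 11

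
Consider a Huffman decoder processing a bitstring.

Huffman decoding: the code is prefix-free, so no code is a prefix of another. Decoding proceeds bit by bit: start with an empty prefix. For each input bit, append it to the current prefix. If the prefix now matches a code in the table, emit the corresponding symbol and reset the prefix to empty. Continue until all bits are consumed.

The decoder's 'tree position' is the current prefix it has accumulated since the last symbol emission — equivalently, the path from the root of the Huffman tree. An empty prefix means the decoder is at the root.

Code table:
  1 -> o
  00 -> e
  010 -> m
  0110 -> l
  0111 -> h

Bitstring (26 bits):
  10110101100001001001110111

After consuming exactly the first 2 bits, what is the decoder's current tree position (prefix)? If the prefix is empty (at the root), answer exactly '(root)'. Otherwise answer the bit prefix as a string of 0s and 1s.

Answer: 0

Derivation:
Bit 0: prefix='1' -> emit 'o', reset
Bit 1: prefix='0' (no match yet)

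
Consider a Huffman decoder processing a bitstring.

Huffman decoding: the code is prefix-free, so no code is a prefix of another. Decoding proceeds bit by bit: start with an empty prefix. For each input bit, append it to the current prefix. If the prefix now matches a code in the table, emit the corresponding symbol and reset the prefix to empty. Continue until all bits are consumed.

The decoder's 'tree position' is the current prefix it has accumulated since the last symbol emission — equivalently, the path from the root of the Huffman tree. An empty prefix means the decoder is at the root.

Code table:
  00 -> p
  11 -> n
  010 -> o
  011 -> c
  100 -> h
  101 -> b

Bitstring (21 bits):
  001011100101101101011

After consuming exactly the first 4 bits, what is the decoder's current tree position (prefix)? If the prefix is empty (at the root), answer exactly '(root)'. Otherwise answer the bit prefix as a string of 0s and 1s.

Answer: 10

Derivation:
Bit 0: prefix='0' (no match yet)
Bit 1: prefix='00' -> emit 'p', reset
Bit 2: prefix='1' (no match yet)
Bit 3: prefix='10' (no match yet)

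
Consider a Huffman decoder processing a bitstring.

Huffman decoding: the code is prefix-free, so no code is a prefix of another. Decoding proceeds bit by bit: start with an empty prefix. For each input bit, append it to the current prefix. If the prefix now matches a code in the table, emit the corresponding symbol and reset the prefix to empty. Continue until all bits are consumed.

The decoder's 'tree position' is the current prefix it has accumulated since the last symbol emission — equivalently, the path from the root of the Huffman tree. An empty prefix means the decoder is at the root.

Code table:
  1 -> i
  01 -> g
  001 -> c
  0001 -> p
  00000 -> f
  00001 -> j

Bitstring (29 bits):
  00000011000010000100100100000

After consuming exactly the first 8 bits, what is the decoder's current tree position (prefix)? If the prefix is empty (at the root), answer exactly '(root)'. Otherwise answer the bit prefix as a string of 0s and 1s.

Bit 0: prefix='0' (no match yet)
Bit 1: prefix='00' (no match yet)
Bit 2: prefix='000' (no match yet)
Bit 3: prefix='0000' (no match yet)
Bit 4: prefix='00000' -> emit 'f', reset
Bit 5: prefix='0' (no match yet)
Bit 6: prefix='01' -> emit 'g', reset
Bit 7: prefix='1' -> emit 'i', reset

Answer: (root)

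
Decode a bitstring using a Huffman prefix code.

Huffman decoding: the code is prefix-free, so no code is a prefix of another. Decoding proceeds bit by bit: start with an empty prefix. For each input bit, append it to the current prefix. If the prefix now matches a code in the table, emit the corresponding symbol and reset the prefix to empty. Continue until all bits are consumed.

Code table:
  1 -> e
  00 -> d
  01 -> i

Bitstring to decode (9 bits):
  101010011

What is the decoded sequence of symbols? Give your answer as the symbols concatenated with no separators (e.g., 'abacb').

Answer: eiidee

Derivation:
Bit 0: prefix='1' -> emit 'e', reset
Bit 1: prefix='0' (no match yet)
Bit 2: prefix='01' -> emit 'i', reset
Bit 3: prefix='0' (no match yet)
Bit 4: prefix='01' -> emit 'i', reset
Bit 5: prefix='0' (no match yet)
Bit 6: prefix='00' -> emit 'd', reset
Bit 7: prefix='1' -> emit 'e', reset
Bit 8: prefix='1' -> emit 'e', reset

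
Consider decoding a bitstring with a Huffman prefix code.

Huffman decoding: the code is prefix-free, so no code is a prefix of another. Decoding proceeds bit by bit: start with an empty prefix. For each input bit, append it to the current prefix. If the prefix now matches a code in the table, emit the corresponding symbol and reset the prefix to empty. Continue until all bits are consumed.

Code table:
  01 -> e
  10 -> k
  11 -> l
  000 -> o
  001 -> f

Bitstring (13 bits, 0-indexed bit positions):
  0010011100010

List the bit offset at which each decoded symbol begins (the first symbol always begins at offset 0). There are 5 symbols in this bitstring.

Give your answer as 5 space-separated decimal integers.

Answer: 0 3 6 8 11

Derivation:
Bit 0: prefix='0' (no match yet)
Bit 1: prefix='00' (no match yet)
Bit 2: prefix='001' -> emit 'f', reset
Bit 3: prefix='0' (no match yet)
Bit 4: prefix='00' (no match yet)
Bit 5: prefix='001' -> emit 'f', reset
Bit 6: prefix='1' (no match yet)
Bit 7: prefix='11' -> emit 'l', reset
Bit 8: prefix='0' (no match yet)
Bit 9: prefix='00' (no match yet)
Bit 10: prefix='000' -> emit 'o', reset
Bit 11: prefix='1' (no match yet)
Bit 12: prefix='10' -> emit 'k', reset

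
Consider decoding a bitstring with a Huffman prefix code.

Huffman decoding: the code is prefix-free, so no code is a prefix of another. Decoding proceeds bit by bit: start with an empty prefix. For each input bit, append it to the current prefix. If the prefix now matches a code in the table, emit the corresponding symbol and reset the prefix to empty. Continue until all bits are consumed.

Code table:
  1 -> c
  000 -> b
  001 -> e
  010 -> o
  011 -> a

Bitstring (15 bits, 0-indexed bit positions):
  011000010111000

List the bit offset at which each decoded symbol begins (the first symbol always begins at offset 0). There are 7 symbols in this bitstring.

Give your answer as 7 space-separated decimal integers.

Answer: 0 3 6 9 10 11 12

Derivation:
Bit 0: prefix='0' (no match yet)
Bit 1: prefix='01' (no match yet)
Bit 2: prefix='011' -> emit 'a', reset
Bit 3: prefix='0' (no match yet)
Bit 4: prefix='00' (no match yet)
Bit 5: prefix='000' -> emit 'b', reset
Bit 6: prefix='0' (no match yet)
Bit 7: prefix='01' (no match yet)
Bit 8: prefix='010' -> emit 'o', reset
Bit 9: prefix='1' -> emit 'c', reset
Bit 10: prefix='1' -> emit 'c', reset
Bit 11: prefix='1' -> emit 'c', reset
Bit 12: prefix='0' (no match yet)
Bit 13: prefix='00' (no match yet)
Bit 14: prefix='000' -> emit 'b', reset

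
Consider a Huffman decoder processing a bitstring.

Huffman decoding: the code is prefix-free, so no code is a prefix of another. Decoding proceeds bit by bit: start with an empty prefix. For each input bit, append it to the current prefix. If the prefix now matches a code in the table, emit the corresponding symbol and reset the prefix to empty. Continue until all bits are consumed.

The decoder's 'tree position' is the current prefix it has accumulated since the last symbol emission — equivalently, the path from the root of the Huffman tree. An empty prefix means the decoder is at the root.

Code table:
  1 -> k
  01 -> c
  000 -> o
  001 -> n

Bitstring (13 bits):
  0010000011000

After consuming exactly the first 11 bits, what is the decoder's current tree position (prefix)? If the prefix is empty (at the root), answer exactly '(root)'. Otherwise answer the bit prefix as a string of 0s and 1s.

Answer: 0

Derivation:
Bit 0: prefix='0' (no match yet)
Bit 1: prefix='00' (no match yet)
Bit 2: prefix='001' -> emit 'n', reset
Bit 3: prefix='0' (no match yet)
Bit 4: prefix='00' (no match yet)
Bit 5: prefix='000' -> emit 'o', reset
Bit 6: prefix='0' (no match yet)
Bit 7: prefix='00' (no match yet)
Bit 8: prefix='001' -> emit 'n', reset
Bit 9: prefix='1' -> emit 'k', reset
Bit 10: prefix='0' (no match yet)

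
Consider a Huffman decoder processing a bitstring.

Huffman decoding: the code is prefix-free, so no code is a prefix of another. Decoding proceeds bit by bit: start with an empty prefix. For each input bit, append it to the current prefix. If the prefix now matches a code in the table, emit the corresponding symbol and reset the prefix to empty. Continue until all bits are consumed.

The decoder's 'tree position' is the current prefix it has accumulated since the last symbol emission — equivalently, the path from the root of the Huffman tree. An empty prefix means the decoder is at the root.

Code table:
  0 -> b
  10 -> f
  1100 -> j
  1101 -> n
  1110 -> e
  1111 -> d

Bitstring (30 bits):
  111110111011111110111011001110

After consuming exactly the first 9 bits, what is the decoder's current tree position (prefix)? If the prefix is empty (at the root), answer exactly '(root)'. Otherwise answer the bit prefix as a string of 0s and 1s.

Answer: 111

Derivation:
Bit 0: prefix='1' (no match yet)
Bit 1: prefix='11' (no match yet)
Bit 2: prefix='111' (no match yet)
Bit 3: prefix='1111' -> emit 'd', reset
Bit 4: prefix='1' (no match yet)
Bit 5: prefix='10' -> emit 'f', reset
Bit 6: prefix='1' (no match yet)
Bit 7: prefix='11' (no match yet)
Bit 8: prefix='111' (no match yet)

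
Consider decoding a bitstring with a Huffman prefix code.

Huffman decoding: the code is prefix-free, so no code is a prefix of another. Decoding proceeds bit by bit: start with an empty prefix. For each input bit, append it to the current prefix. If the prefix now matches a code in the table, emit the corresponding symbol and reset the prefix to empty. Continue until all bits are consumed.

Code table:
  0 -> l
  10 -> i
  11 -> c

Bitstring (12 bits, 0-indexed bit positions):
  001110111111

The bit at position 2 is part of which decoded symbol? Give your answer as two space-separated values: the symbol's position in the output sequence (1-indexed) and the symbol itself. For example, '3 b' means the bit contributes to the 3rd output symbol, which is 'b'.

Bit 0: prefix='0' -> emit 'l', reset
Bit 1: prefix='0' -> emit 'l', reset
Bit 2: prefix='1' (no match yet)
Bit 3: prefix='11' -> emit 'c', reset
Bit 4: prefix='1' (no match yet)
Bit 5: prefix='10' -> emit 'i', reset
Bit 6: prefix='1' (no match yet)

Answer: 3 c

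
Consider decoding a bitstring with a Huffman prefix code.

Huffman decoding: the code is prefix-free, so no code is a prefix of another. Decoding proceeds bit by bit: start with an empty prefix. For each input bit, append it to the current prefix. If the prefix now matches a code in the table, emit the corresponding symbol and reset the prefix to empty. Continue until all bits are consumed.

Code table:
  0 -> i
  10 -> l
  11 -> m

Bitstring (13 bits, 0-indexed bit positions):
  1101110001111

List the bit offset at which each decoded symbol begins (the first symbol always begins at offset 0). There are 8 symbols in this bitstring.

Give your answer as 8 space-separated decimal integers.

Answer: 0 2 3 5 7 8 9 11

Derivation:
Bit 0: prefix='1' (no match yet)
Bit 1: prefix='11' -> emit 'm', reset
Bit 2: prefix='0' -> emit 'i', reset
Bit 3: prefix='1' (no match yet)
Bit 4: prefix='11' -> emit 'm', reset
Bit 5: prefix='1' (no match yet)
Bit 6: prefix='10' -> emit 'l', reset
Bit 7: prefix='0' -> emit 'i', reset
Bit 8: prefix='0' -> emit 'i', reset
Bit 9: prefix='1' (no match yet)
Bit 10: prefix='11' -> emit 'm', reset
Bit 11: prefix='1' (no match yet)
Bit 12: prefix='11' -> emit 'm', reset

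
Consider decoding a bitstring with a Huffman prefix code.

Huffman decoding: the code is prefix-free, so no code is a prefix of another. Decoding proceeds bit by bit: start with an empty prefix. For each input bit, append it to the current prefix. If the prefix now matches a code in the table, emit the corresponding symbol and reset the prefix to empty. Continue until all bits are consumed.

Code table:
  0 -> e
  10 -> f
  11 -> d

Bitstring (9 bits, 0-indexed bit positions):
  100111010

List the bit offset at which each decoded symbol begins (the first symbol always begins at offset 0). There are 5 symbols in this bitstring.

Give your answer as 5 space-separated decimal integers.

Bit 0: prefix='1' (no match yet)
Bit 1: prefix='10' -> emit 'f', reset
Bit 2: prefix='0' -> emit 'e', reset
Bit 3: prefix='1' (no match yet)
Bit 4: prefix='11' -> emit 'd', reset
Bit 5: prefix='1' (no match yet)
Bit 6: prefix='10' -> emit 'f', reset
Bit 7: prefix='1' (no match yet)
Bit 8: prefix='10' -> emit 'f', reset

Answer: 0 2 3 5 7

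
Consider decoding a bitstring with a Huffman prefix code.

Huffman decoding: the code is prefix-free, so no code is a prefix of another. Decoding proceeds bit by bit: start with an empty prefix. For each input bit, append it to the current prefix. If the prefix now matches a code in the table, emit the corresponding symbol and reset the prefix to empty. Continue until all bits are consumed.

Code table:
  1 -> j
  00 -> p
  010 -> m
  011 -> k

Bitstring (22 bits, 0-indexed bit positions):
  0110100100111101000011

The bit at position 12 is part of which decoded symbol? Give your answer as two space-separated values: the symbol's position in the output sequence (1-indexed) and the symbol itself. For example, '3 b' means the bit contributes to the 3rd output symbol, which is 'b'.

Answer: 5 j

Derivation:
Bit 0: prefix='0' (no match yet)
Bit 1: prefix='01' (no match yet)
Bit 2: prefix='011' -> emit 'k', reset
Bit 3: prefix='0' (no match yet)
Bit 4: prefix='01' (no match yet)
Bit 5: prefix='010' -> emit 'm', reset
Bit 6: prefix='0' (no match yet)
Bit 7: prefix='01' (no match yet)
Bit 8: prefix='010' -> emit 'm', reset
Bit 9: prefix='0' (no match yet)
Bit 10: prefix='01' (no match yet)
Bit 11: prefix='011' -> emit 'k', reset
Bit 12: prefix='1' -> emit 'j', reset
Bit 13: prefix='1' -> emit 'j', reset
Bit 14: prefix='0' (no match yet)
Bit 15: prefix='01' (no match yet)
Bit 16: prefix='010' -> emit 'm', reset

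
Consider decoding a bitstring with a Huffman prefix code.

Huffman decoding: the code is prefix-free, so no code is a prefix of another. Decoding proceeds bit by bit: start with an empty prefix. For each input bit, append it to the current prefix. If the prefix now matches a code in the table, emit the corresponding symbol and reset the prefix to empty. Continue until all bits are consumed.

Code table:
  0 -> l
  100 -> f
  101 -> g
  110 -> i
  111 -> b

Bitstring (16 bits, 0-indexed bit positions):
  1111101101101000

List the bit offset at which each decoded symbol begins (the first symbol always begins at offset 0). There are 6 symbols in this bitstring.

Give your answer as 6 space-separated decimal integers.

Answer: 0 3 6 9 12 15

Derivation:
Bit 0: prefix='1' (no match yet)
Bit 1: prefix='11' (no match yet)
Bit 2: prefix='111' -> emit 'b', reset
Bit 3: prefix='1' (no match yet)
Bit 4: prefix='11' (no match yet)
Bit 5: prefix='110' -> emit 'i', reset
Bit 6: prefix='1' (no match yet)
Bit 7: prefix='11' (no match yet)
Bit 8: prefix='110' -> emit 'i', reset
Bit 9: prefix='1' (no match yet)
Bit 10: prefix='11' (no match yet)
Bit 11: prefix='110' -> emit 'i', reset
Bit 12: prefix='1' (no match yet)
Bit 13: prefix='10' (no match yet)
Bit 14: prefix='100' -> emit 'f', reset
Bit 15: prefix='0' -> emit 'l', reset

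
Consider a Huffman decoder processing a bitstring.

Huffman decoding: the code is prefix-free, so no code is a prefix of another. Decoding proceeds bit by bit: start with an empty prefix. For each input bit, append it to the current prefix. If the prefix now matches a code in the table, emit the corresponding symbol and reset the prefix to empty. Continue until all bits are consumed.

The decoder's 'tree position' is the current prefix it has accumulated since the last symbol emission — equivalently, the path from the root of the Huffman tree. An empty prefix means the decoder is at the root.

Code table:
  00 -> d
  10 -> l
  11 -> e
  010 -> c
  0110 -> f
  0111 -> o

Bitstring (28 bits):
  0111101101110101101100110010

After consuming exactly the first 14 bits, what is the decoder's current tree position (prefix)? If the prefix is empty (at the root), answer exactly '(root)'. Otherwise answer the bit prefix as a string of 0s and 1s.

Bit 0: prefix='0' (no match yet)
Bit 1: prefix='01' (no match yet)
Bit 2: prefix='011' (no match yet)
Bit 3: prefix='0111' -> emit 'o', reset
Bit 4: prefix='1' (no match yet)
Bit 5: prefix='10' -> emit 'l', reset
Bit 6: prefix='1' (no match yet)
Bit 7: prefix='11' -> emit 'e', reset
Bit 8: prefix='0' (no match yet)
Bit 9: prefix='01' (no match yet)
Bit 10: prefix='011' (no match yet)
Bit 11: prefix='0111' -> emit 'o', reset
Bit 12: prefix='0' (no match yet)
Bit 13: prefix='01' (no match yet)

Answer: 01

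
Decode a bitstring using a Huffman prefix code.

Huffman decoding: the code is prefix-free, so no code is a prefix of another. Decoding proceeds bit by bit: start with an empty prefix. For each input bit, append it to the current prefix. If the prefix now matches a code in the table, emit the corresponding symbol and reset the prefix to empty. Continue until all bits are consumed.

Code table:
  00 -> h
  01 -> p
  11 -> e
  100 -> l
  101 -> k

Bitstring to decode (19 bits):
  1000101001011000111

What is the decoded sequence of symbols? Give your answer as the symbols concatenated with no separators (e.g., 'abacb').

Bit 0: prefix='1' (no match yet)
Bit 1: prefix='10' (no match yet)
Bit 2: prefix='100' -> emit 'l', reset
Bit 3: prefix='0' (no match yet)
Bit 4: prefix='01' -> emit 'p', reset
Bit 5: prefix='0' (no match yet)
Bit 6: prefix='01' -> emit 'p', reset
Bit 7: prefix='0' (no match yet)
Bit 8: prefix='00' -> emit 'h', reset
Bit 9: prefix='1' (no match yet)
Bit 10: prefix='10' (no match yet)
Bit 11: prefix='101' -> emit 'k', reset
Bit 12: prefix='1' (no match yet)
Bit 13: prefix='10' (no match yet)
Bit 14: prefix='100' -> emit 'l', reset
Bit 15: prefix='0' (no match yet)
Bit 16: prefix='01' -> emit 'p', reset
Bit 17: prefix='1' (no match yet)
Bit 18: prefix='11' -> emit 'e', reset

Answer: lpphklpe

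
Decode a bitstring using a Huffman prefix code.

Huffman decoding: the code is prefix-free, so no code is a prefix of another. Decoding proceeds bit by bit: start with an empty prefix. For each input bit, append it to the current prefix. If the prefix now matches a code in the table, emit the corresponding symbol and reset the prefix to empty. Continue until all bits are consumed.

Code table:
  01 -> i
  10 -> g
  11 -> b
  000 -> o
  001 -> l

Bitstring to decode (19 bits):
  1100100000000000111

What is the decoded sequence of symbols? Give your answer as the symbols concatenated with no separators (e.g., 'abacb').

Answer: blooolb

Derivation:
Bit 0: prefix='1' (no match yet)
Bit 1: prefix='11' -> emit 'b', reset
Bit 2: prefix='0' (no match yet)
Bit 3: prefix='00' (no match yet)
Bit 4: prefix='001' -> emit 'l', reset
Bit 5: prefix='0' (no match yet)
Bit 6: prefix='00' (no match yet)
Bit 7: prefix='000' -> emit 'o', reset
Bit 8: prefix='0' (no match yet)
Bit 9: prefix='00' (no match yet)
Bit 10: prefix='000' -> emit 'o', reset
Bit 11: prefix='0' (no match yet)
Bit 12: prefix='00' (no match yet)
Bit 13: prefix='000' -> emit 'o', reset
Bit 14: prefix='0' (no match yet)
Bit 15: prefix='00' (no match yet)
Bit 16: prefix='001' -> emit 'l', reset
Bit 17: prefix='1' (no match yet)
Bit 18: prefix='11' -> emit 'b', reset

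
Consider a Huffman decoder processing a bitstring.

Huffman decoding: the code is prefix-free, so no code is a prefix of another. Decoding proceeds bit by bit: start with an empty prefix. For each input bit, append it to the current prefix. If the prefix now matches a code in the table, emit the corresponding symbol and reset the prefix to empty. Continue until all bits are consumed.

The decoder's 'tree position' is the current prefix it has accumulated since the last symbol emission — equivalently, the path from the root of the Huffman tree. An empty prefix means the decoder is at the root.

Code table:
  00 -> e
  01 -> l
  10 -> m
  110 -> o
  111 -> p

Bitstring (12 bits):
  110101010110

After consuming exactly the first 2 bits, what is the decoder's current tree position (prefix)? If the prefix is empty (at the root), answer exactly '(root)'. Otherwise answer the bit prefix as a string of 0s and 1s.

Answer: 11

Derivation:
Bit 0: prefix='1' (no match yet)
Bit 1: prefix='11' (no match yet)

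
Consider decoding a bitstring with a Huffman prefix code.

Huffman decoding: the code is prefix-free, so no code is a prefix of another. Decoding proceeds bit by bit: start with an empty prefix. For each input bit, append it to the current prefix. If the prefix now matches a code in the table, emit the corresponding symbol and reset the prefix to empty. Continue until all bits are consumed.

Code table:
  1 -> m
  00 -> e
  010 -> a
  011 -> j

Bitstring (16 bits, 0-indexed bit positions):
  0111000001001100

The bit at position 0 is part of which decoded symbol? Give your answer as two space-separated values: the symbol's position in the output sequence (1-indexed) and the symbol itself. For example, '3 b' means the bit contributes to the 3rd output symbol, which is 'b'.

Bit 0: prefix='0' (no match yet)
Bit 1: prefix='01' (no match yet)
Bit 2: prefix='011' -> emit 'j', reset
Bit 3: prefix='1' -> emit 'm', reset
Bit 4: prefix='0' (no match yet)

Answer: 1 j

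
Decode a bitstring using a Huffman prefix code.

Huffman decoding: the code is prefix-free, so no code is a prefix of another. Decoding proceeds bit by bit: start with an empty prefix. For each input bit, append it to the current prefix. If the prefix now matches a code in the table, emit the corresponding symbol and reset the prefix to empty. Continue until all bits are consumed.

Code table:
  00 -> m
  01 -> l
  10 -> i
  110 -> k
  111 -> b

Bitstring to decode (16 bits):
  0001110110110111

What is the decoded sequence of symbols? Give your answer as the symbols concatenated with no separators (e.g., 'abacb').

Bit 0: prefix='0' (no match yet)
Bit 1: prefix='00' -> emit 'm', reset
Bit 2: prefix='0' (no match yet)
Bit 3: prefix='01' -> emit 'l', reset
Bit 4: prefix='1' (no match yet)
Bit 5: prefix='11' (no match yet)
Bit 6: prefix='110' -> emit 'k', reset
Bit 7: prefix='1' (no match yet)
Bit 8: prefix='11' (no match yet)
Bit 9: prefix='110' -> emit 'k', reset
Bit 10: prefix='1' (no match yet)
Bit 11: prefix='11' (no match yet)
Bit 12: prefix='110' -> emit 'k', reset
Bit 13: prefix='1' (no match yet)
Bit 14: prefix='11' (no match yet)
Bit 15: prefix='111' -> emit 'b', reset

Answer: mlkkkb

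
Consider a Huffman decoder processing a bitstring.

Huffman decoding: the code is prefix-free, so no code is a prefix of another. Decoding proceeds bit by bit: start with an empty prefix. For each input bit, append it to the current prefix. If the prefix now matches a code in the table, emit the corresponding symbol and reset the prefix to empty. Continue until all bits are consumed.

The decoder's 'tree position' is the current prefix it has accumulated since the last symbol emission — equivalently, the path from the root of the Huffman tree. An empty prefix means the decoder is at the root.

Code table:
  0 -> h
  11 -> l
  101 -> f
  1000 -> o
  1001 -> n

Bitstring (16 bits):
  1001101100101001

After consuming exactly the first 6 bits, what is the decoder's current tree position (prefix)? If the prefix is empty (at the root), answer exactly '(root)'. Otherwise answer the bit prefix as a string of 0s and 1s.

Answer: 10

Derivation:
Bit 0: prefix='1' (no match yet)
Bit 1: prefix='10' (no match yet)
Bit 2: prefix='100' (no match yet)
Bit 3: prefix='1001' -> emit 'n', reset
Bit 4: prefix='1' (no match yet)
Bit 5: prefix='10' (no match yet)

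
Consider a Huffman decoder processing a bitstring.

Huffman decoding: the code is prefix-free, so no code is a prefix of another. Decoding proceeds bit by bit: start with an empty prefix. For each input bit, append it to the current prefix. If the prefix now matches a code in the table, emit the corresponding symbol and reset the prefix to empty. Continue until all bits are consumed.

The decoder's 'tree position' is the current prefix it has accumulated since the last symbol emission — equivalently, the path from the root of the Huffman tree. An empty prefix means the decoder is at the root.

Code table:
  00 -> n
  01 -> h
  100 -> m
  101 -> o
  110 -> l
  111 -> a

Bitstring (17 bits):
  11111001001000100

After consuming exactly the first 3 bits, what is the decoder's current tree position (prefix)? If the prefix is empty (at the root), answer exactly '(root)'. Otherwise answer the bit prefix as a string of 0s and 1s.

Bit 0: prefix='1' (no match yet)
Bit 1: prefix='11' (no match yet)
Bit 2: prefix='111' -> emit 'a', reset

Answer: (root)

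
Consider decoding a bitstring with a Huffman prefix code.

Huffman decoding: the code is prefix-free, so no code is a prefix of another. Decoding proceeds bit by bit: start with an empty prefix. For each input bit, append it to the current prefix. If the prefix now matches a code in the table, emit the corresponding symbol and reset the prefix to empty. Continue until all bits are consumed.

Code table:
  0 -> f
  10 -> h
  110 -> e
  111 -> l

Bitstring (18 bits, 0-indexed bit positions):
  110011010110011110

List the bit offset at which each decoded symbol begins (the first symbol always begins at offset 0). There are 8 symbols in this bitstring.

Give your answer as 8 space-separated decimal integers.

Bit 0: prefix='1' (no match yet)
Bit 1: prefix='11' (no match yet)
Bit 2: prefix='110' -> emit 'e', reset
Bit 3: prefix='0' -> emit 'f', reset
Bit 4: prefix='1' (no match yet)
Bit 5: prefix='11' (no match yet)
Bit 6: prefix='110' -> emit 'e', reset
Bit 7: prefix='1' (no match yet)
Bit 8: prefix='10' -> emit 'h', reset
Bit 9: prefix='1' (no match yet)
Bit 10: prefix='11' (no match yet)
Bit 11: prefix='110' -> emit 'e', reset
Bit 12: prefix='0' -> emit 'f', reset
Bit 13: prefix='1' (no match yet)
Bit 14: prefix='11' (no match yet)
Bit 15: prefix='111' -> emit 'l', reset
Bit 16: prefix='1' (no match yet)
Bit 17: prefix='10' -> emit 'h', reset

Answer: 0 3 4 7 9 12 13 16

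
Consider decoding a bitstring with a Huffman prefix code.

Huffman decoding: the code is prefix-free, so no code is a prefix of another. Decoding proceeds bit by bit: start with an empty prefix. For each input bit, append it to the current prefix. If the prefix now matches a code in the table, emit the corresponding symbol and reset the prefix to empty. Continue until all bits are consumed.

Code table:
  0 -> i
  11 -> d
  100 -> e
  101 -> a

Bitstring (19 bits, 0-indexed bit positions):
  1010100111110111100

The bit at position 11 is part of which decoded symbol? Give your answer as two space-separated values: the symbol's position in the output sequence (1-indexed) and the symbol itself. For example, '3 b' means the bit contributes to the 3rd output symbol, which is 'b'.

Bit 0: prefix='1' (no match yet)
Bit 1: prefix='10' (no match yet)
Bit 2: prefix='101' -> emit 'a', reset
Bit 3: prefix='0' -> emit 'i', reset
Bit 4: prefix='1' (no match yet)
Bit 5: prefix='10' (no match yet)
Bit 6: prefix='100' -> emit 'e', reset
Bit 7: prefix='1' (no match yet)
Bit 8: prefix='11' -> emit 'd', reset
Bit 9: prefix='1' (no match yet)
Bit 10: prefix='11' -> emit 'd', reset
Bit 11: prefix='1' (no match yet)
Bit 12: prefix='10' (no match yet)
Bit 13: prefix='101' -> emit 'a', reset
Bit 14: prefix='1' (no match yet)
Bit 15: prefix='11' -> emit 'd', reset

Answer: 6 a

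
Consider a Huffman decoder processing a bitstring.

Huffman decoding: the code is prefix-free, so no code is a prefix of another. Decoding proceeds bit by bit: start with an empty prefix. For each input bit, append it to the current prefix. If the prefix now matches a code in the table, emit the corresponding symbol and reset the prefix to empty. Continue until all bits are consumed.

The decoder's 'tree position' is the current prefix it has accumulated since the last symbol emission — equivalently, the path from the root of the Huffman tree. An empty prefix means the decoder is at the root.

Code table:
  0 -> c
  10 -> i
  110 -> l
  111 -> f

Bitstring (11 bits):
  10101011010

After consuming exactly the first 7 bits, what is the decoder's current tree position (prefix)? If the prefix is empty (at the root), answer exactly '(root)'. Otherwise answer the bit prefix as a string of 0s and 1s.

Bit 0: prefix='1' (no match yet)
Bit 1: prefix='10' -> emit 'i', reset
Bit 2: prefix='1' (no match yet)
Bit 3: prefix='10' -> emit 'i', reset
Bit 4: prefix='1' (no match yet)
Bit 5: prefix='10' -> emit 'i', reset
Bit 6: prefix='1' (no match yet)

Answer: 1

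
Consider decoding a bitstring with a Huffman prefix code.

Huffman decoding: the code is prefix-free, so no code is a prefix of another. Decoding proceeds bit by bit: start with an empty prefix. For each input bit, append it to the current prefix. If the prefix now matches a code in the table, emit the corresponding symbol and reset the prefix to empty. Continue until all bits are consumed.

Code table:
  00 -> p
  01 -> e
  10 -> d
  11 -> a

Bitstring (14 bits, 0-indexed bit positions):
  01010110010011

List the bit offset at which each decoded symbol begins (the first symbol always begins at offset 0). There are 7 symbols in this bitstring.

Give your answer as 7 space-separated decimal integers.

Bit 0: prefix='0' (no match yet)
Bit 1: prefix='01' -> emit 'e', reset
Bit 2: prefix='0' (no match yet)
Bit 3: prefix='01' -> emit 'e', reset
Bit 4: prefix='0' (no match yet)
Bit 5: prefix='01' -> emit 'e', reset
Bit 6: prefix='1' (no match yet)
Bit 7: prefix='10' -> emit 'd', reset
Bit 8: prefix='0' (no match yet)
Bit 9: prefix='01' -> emit 'e', reset
Bit 10: prefix='0' (no match yet)
Bit 11: prefix='00' -> emit 'p', reset
Bit 12: prefix='1' (no match yet)
Bit 13: prefix='11' -> emit 'a', reset

Answer: 0 2 4 6 8 10 12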